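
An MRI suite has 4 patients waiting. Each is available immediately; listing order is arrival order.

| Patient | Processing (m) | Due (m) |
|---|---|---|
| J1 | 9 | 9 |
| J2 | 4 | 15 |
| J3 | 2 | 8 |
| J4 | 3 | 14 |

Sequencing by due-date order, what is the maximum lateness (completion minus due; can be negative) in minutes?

EDD (increasing due date): J3 J1 J4 J2.
J3: 0→2, due 8, lateness -6
J1: 2→11, due 9, lateness 2
J4: 11→14, due 14, lateness 0
J2: 14→18, due 15, lateness 3
Maximum = 3.

3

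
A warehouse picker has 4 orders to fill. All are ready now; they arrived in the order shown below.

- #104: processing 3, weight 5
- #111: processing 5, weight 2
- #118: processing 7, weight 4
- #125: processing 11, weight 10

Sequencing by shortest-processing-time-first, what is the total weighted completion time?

351

SPT (increasing processing time): #104 #111 #118 #125.
#104: finishes 3, weight 5, w·C = 15
#111: finishes 8, weight 2, w·C = 16
#118: finishes 15, weight 4, w·C = 60
#125: finishes 26, weight 10, w·C = 260
Sum = 15+16+60+260 = 351.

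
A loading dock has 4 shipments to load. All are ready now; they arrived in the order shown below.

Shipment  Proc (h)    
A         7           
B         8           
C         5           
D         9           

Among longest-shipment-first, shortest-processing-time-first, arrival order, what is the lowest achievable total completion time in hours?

66

LPT (decreasing processing time): D B A C.
D: 0→9
B: 9→17
A: 17→24
C: 24→29
Sum = 9+17+24+29 = 79.
SPT (increasing processing time): C A B D.
C: 0→5
A: 5→12
B: 12→20
D: 20→29
Sum = 5+12+20+29 = 66.
FIFO (arrival order): A B C D.
A: 0→7
B: 7→15
C: 15→20
D: 20→29
Sum = 7+15+20+29 = 71.
LPT 79, SPT 66, FIFO 71 → minimum 66.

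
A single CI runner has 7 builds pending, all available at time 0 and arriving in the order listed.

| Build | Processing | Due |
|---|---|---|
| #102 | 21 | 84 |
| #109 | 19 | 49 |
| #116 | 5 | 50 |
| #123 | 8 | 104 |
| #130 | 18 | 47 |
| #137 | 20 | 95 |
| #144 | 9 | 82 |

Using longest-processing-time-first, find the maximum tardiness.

LPT (decreasing processing time): #102 #137 #109 #130 #144 #123 #116.
#102: 0→21, due 84, tardiness 0
#137: 21→41, due 95, tardiness 0
#109: 41→60, due 49, tardiness 11
#130: 60→78, due 47, tardiness 31
#144: 78→87, due 82, tardiness 5
#123: 87→95, due 104, tardiness 0
#116: 95→100, due 50, tardiness 50
Maximum = 50.

50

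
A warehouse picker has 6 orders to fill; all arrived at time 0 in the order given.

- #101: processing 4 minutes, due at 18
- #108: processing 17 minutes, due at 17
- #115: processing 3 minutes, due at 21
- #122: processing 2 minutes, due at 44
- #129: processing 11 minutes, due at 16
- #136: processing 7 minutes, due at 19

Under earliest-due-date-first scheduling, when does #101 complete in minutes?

EDD (increasing due date): #129 #108 #101 #136 #115 #122.
#129: 0→11
#108: 11→28
#101: 28→32

32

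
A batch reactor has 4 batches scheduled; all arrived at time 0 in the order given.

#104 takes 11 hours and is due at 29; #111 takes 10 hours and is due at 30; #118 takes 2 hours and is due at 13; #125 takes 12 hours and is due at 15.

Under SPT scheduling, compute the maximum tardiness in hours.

SPT (increasing processing time): #118 #111 #104 #125.
#118: 0→2, due 13, tardiness 0
#111: 2→12, due 30, tardiness 0
#104: 12→23, due 29, tardiness 0
#125: 23→35, due 15, tardiness 20
Maximum = 20.

20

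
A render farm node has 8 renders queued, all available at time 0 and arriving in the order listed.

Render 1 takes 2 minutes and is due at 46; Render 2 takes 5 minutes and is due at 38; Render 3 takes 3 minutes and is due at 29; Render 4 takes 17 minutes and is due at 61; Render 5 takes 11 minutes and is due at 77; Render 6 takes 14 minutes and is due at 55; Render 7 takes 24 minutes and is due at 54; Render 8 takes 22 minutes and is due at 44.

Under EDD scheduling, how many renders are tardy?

EDD (increasing due date): Render 3 Render 2 Render 8 Render 1 Render 7 Render 6 Render 4 Render 5.
Render 3: 0→3, due 29, tardiness 0
Render 2: 3→8, due 38, tardiness 0
Render 8: 8→30, due 44, tardiness 0
Render 1: 30→32, due 46, tardiness 0
Render 7: 32→56, due 54, tardiness 2
Render 6: 56→70, due 55, tardiness 15
Render 4: 70→87, due 61, tardiness 26
Render 5: 87→98, due 77, tardiness 21
Late renders: 4.

4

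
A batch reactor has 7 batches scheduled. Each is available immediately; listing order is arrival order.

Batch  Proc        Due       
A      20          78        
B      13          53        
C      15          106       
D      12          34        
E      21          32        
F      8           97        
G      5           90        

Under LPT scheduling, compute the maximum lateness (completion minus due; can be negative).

LPT (decreasing processing time): E A C B D F G.
E: 0→21, due 32, lateness -11
A: 21→41, due 78, lateness -37
C: 41→56, due 106, lateness -50
B: 56→69, due 53, lateness 16
D: 69→81, due 34, lateness 47
F: 81→89, due 97, lateness -8
G: 89→94, due 90, lateness 4
Maximum = 47.

47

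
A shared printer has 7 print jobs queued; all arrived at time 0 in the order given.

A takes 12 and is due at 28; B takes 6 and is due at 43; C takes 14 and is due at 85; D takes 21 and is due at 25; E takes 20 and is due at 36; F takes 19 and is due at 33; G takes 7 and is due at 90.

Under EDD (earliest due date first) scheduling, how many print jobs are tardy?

EDD (increasing due date): D A F E B C G.
D: 0→21, due 25, tardiness 0
A: 21→33, due 28, tardiness 5
F: 33→52, due 33, tardiness 19
E: 52→72, due 36, tardiness 36
B: 72→78, due 43, tardiness 35
C: 78→92, due 85, tardiness 7
G: 92→99, due 90, tardiness 9
Late print jobs: 6.

6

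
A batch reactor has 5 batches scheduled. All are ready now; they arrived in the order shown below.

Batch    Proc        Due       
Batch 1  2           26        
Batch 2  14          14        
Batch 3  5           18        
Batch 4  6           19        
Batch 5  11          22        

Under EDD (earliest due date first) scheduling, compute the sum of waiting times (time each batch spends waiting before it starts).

94

EDD (increasing due date): Batch 2 Batch 3 Batch 4 Batch 5 Batch 1.
Batch 2: waits 0, runs 0→14
Batch 3: waits 14, runs 14→19
Batch 4: waits 19, runs 19→25
Batch 5: waits 25, runs 25→36
Batch 1: waits 36, runs 36→38
Sum = 0+14+19+25+36 = 94.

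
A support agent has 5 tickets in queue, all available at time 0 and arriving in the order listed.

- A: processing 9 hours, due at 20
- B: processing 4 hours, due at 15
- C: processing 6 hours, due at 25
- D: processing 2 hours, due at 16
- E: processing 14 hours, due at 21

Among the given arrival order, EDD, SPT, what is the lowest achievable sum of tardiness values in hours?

FIFO (arrival order): A B C D E.
A: 0→9, due 20, tardiness 0
B: 9→13, due 15, tardiness 0
C: 13→19, due 25, tardiness 0
D: 19→21, due 16, tardiness 5
E: 21→35, due 21, tardiness 14
Sum = 0+0+0+5+14 = 19.
EDD (increasing due date): B D A E C.
B: 0→4, due 15, tardiness 0
D: 4→6, due 16, tardiness 0
A: 6→15, due 20, tardiness 0
E: 15→29, due 21, tardiness 8
C: 29→35, due 25, tardiness 10
Sum = 0+0+0+8+10 = 18.
SPT (increasing processing time): D B C A E.
D: 0→2, due 16, tardiness 0
B: 2→6, due 15, tardiness 0
C: 6→12, due 25, tardiness 0
A: 12→21, due 20, tardiness 1
E: 21→35, due 21, tardiness 14
Sum = 0+0+0+1+14 = 15.
FIFO 19, EDD 18, SPT 15 → minimum 15.

15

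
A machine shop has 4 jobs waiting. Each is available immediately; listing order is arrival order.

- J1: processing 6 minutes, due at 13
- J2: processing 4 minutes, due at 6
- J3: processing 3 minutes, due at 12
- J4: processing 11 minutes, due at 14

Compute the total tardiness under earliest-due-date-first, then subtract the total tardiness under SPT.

-1

EDD (increasing due date): J2 J3 J1 J4.
J2: 0→4, due 6, tardiness 0
J3: 4→7, due 12, tardiness 0
J1: 7→13, due 13, tardiness 0
J4: 13→24, due 14, tardiness 10
Sum = 0+0+0+10 = 10.
SPT (increasing processing time): J3 J2 J1 J4.
J3: 0→3, due 12, tardiness 0
J2: 3→7, due 6, tardiness 1
J1: 7→13, due 13, tardiness 0
J4: 13→24, due 14, tardiness 10
Sum = 0+1+0+10 = 11.
Difference = 10 − 11 = -1.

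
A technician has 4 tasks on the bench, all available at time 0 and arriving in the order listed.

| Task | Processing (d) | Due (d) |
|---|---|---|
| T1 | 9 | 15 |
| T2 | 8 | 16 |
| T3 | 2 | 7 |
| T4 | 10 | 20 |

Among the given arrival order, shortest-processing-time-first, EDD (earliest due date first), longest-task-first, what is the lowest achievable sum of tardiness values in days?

FIFO (arrival order): T1 T2 T3 T4.
T1: 0→9, due 15, tardiness 0
T2: 9→17, due 16, tardiness 1
T3: 17→19, due 7, tardiness 12
T4: 19→29, due 20, tardiness 9
Sum = 0+1+12+9 = 22.
SPT (increasing processing time): T3 T2 T1 T4.
T3: 0→2, due 7, tardiness 0
T2: 2→10, due 16, tardiness 0
T1: 10→19, due 15, tardiness 4
T4: 19→29, due 20, tardiness 9
Sum = 0+0+4+9 = 13.
EDD (increasing due date): T3 T1 T2 T4.
T3: 0→2, due 7, tardiness 0
T1: 2→11, due 15, tardiness 0
T2: 11→19, due 16, tardiness 3
T4: 19→29, due 20, tardiness 9
Sum = 0+0+3+9 = 12.
LPT (decreasing processing time): T4 T1 T2 T3.
T4: 0→10, due 20, tardiness 0
T1: 10→19, due 15, tardiness 4
T2: 19→27, due 16, tardiness 11
T3: 27→29, due 7, tardiness 22
Sum = 0+4+11+22 = 37.
FIFO 22, SPT 13, EDD 12, LPT 37 → minimum 12.

12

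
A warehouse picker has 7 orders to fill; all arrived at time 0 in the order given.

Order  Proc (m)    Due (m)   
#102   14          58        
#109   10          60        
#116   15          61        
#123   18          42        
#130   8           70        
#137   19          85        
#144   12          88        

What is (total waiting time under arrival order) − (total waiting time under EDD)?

FIFO (arrival order): #102 #109 #116 #123 #130 #137 #144.
#102: waits 0, runs 0→14
#109: waits 14, runs 14→24
#116: waits 24, runs 24→39
#123: waits 39, runs 39→57
#130: waits 57, runs 57→65
#137: waits 65, runs 65→84
#144: waits 84, runs 84→96
Sum = 0+14+24+39+57+65+84 = 283.
EDD (increasing due date): #123 #102 #109 #116 #130 #137 #144.
#123: waits 0, runs 0→18
#102: waits 18, runs 18→32
#109: waits 32, runs 32→42
#116: waits 42, runs 42→57
#130: waits 57, runs 57→65
#137: waits 65, runs 65→84
#144: waits 84, runs 84→96
Sum = 0+18+32+42+57+65+84 = 298.
Difference = 283 − 298 = -15.

-15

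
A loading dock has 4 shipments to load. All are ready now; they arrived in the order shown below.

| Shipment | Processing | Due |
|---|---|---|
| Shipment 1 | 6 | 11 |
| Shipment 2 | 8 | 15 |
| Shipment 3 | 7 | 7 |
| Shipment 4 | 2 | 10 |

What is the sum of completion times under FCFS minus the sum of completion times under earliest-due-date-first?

10

FIFO (arrival order): Shipment 1 Shipment 2 Shipment 3 Shipment 4.
Shipment 1: 0→6
Shipment 2: 6→14
Shipment 3: 14→21
Shipment 4: 21→23
Sum = 6+14+21+23 = 64.
EDD (increasing due date): Shipment 3 Shipment 4 Shipment 1 Shipment 2.
Shipment 3: 0→7
Shipment 4: 7→9
Shipment 1: 9→15
Shipment 2: 15→23
Sum = 7+9+15+23 = 54.
Difference = 64 − 54 = 10.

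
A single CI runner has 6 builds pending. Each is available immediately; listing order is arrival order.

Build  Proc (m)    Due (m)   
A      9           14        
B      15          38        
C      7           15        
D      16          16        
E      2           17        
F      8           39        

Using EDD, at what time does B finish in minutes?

EDD (increasing due date): A C D E B F.
A: 0→9
C: 9→16
D: 16→32
E: 32→34
B: 34→49

49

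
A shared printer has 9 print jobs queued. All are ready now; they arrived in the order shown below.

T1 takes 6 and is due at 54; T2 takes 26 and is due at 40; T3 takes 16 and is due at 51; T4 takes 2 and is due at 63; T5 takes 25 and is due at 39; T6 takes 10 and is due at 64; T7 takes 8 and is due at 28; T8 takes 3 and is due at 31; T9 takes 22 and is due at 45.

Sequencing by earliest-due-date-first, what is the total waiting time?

515

EDD (increasing due date): T7 T8 T5 T2 T9 T3 T1 T4 T6.
T7: waits 0, runs 0→8
T8: waits 8, runs 8→11
T5: waits 11, runs 11→36
T2: waits 36, runs 36→62
T9: waits 62, runs 62→84
T3: waits 84, runs 84→100
T1: waits 100, runs 100→106
T4: waits 106, runs 106→108
T6: waits 108, runs 108→118
Sum = 0+8+11+36+62+84+100+106+108 = 515.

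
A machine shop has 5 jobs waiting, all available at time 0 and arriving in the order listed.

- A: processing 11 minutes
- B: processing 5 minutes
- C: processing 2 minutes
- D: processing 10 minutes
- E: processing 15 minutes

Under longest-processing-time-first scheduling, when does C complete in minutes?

LPT (decreasing processing time): E A D B C.
E: 0→15
A: 15→26
D: 26→36
B: 36→41
C: 41→43

43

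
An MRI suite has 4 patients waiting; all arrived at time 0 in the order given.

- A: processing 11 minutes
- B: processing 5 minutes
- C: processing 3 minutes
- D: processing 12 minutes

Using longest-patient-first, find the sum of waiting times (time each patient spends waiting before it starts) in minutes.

63

LPT (decreasing processing time): D A B C.
D: waits 0, runs 0→12
A: waits 12, runs 12→23
B: waits 23, runs 23→28
C: waits 28, runs 28→31
Sum = 0+12+23+28 = 63.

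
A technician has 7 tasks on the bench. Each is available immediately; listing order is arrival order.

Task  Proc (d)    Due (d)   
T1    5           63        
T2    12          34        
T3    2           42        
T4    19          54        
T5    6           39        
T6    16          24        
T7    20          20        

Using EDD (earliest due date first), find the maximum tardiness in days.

21

EDD (increasing due date): T7 T6 T2 T5 T3 T4 T1.
T7: 0→20, due 20, tardiness 0
T6: 20→36, due 24, tardiness 12
T2: 36→48, due 34, tardiness 14
T5: 48→54, due 39, tardiness 15
T3: 54→56, due 42, tardiness 14
T4: 56→75, due 54, tardiness 21
T1: 75→80, due 63, tardiness 17
Maximum = 21.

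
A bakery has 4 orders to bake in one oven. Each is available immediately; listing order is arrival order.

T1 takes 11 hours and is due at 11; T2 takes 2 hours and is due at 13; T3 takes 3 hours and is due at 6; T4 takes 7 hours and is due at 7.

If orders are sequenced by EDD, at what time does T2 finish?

23

EDD (increasing due date): T3 T4 T1 T2.
T3: 0→3
T4: 3→10
T1: 10→21
T2: 21→23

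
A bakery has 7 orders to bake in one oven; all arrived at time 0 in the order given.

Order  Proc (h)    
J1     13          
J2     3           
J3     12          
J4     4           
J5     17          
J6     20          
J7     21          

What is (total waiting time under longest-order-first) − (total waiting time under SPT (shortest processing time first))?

182

LPT (decreasing processing time): J7 J6 J5 J1 J3 J4 J2.
J7: waits 0, runs 0→21
J6: waits 21, runs 21→41
J5: waits 41, runs 41→58
J1: waits 58, runs 58→71
J3: waits 71, runs 71→83
J4: waits 83, runs 83→87
J2: waits 87, runs 87→90
Sum = 0+21+41+58+71+83+87 = 361.
SPT (increasing processing time): J2 J4 J3 J1 J5 J6 J7.
J2: waits 0, runs 0→3
J4: waits 3, runs 3→7
J3: waits 7, runs 7→19
J1: waits 19, runs 19→32
J5: waits 32, runs 32→49
J6: waits 49, runs 49→69
J7: waits 69, runs 69→90
Sum = 0+3+7+19+32+49+69 = 179.
Difference = 361 − 179 = 182.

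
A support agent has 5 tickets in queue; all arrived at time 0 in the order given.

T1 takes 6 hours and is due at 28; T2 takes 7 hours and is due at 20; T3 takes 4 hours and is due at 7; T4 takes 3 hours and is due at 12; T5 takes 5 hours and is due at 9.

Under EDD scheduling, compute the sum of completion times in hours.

69

EDD (increasing due date): T3 T5 T4 T2 T1.
T3: 0→4
T5: 4→9
T4: 9→12
T2: 12→19
T1: 19→25
Sum = 4+9+12+19+25 = 69.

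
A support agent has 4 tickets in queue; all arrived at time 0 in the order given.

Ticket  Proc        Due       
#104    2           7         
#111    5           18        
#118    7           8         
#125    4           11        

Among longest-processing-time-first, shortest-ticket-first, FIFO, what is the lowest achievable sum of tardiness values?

10

LPT (decreasing processing time): #118 #111 #125 #104.
#118: 0→7, due 8, tardiness 0
#111: 7→12, due 18, tardiness 0
#125: 12→16, due 11, tardiness 5
#104: 16→18, due 7, tardiness 11
Sum = 0+0+5+11 = 16.
SPT (increasing processing time): #104 #125 #111 #118.
#104: 0→2, due 7, tardiness 0
#125: 2→6, due 11, tardiness 0
#111: 6→11, due 18, tardiness 0
#118: 11→18, due 8, tardiness 10
Sum = 0+0+0+10 = 10.
FIFO (arrival order): #104 #111 #118 #125.
#104: 0→2, due 7, tardiness 0
#111: 2→7, due 18, tardiness 0
#118: 7→14, due 8, tardiness 6
#125: 14→18, due 11, tardiness 7
Sum = 0+0+6+7 = 13.
LPT 16, SPT 10, FIFO 13 → minimum 10.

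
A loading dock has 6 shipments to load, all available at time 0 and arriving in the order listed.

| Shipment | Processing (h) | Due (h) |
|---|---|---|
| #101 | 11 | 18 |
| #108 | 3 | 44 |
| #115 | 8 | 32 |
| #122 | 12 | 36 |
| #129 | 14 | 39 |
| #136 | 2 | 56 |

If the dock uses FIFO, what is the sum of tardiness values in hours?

FIFO (arrival order): #101 #108 #115 #122 #129 #136.
#101: 0→11, due 18, tardiness 0
#108: 11→14, due 44, tardiness 0
#115: 14→22, due 32, tardiness 0
#122: 22→34, due 36, tardiness 0
#129: 34→48, due 39, tardiness 9
#136: 48→50, due 56, tardiness 0
Sum = 0+0+0+0+9+0 = 9.

9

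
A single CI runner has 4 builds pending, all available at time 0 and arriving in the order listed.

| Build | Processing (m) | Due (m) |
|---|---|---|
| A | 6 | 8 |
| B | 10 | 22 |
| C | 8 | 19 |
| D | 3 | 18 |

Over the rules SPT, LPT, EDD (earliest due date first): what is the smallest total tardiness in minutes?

5

SPT (increasing processing time): D A C B.
D: 0→3, due 18, tardiness 0
A: 3→9, due 8, tardiness 1
C: 9→17, due 19, tardiness 0
B: 17→27, due 22, tardiness 5
Sum = 0+1+0+5 = 6.
LPT (decreasing processing time): B C A D.
B: 0→10, due 22, tardiness 0
C: 10→18, due 19, tardiness 0
A: 18→24, due 8, tardiness 16
D: 24→27, due 18, tardiness 9
Sum = 0+0+16+9 = 25.
EDD (increasing due date): A D C B.
A: 0→6, due 8, tardiness 0
D: 6→9, due 18, tardiness 0
C: 9→17, due 19, tardiness 0
B: 17→27, due 22, tardiness 5
Sum = 0+0+0+5 = 5.
SPT 6, LPT 25, EDD 5 → minimum 5.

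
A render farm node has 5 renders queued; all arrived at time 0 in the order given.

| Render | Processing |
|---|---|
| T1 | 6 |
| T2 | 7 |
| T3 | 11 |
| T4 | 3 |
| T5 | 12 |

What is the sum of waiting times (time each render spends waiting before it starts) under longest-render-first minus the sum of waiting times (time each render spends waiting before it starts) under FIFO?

LPT (decreasing processing time): T5 T3 T2 T1 T4.
T5: waits 0, runs 0→12
T3: waits 12, runs 12→23
T2: waits 23, runs 23→30
T1: waits 30, runs 30→36
T4: waits 36, runs 36→39
Sum = 0+12+23+30+36 = 101.
FIFO (arrival order): T1 T2 T3 T4 T5.
T1: waits 0, runs 0→6
T2: waits 6, runs 6→13
T3: waits 13, runs 13→24
T4: waits 24, runs 24→27
T5: waits 27, runs 27→39
Sum = 0+6+13+24+27 = 70.
Difference = 101 − 70 = 31.

31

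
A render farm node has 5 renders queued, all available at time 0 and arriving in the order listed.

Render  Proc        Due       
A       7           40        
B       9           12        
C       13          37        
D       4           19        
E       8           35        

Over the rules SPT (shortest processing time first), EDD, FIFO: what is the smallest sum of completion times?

103

SPT (increasing processing time): D A E B C.
D: 0→4
A: 4→11
E: 11→19
B: 19→28
C: 28→41
Sum = 4+11+19+28+41 = 103.
EDD (increasing due date): B D E C A.
B: 0→9
D: 9→13
E: 13→21
C: 21→34
A: 34→41
Sum = 9+13+21+34+41 = 118.
FIFO (arrival order): A B C D E.
A: 0→7
B: 7→16
C: 16→29
D: 29→33
E: 33→41
Sum = 7+16+29+33+41 = 126.
SPT 103, EDD 118, FIFO 126 → minimum 103.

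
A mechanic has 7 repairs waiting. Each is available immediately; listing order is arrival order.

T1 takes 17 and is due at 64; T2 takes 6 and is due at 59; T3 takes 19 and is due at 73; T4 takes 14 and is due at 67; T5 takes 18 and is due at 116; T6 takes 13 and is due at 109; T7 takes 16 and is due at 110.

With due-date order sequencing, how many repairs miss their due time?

0

EDD (increasing due date): T2 T1 T4 T3 T6 T7 T5.
T2: 0→6, due 59, tardiness 0
T1: 6→23, due 64, tardiness 0
T4: 23→37, due 67, tardiness 0
T3: 37→56, due 73, tardiness 0
T6: 56→69, due 109, tardiness 0
T7: 69→85, due 110, tardiness 0
T5: 85→103, due 116, tardiness 0
Late repairs: 0.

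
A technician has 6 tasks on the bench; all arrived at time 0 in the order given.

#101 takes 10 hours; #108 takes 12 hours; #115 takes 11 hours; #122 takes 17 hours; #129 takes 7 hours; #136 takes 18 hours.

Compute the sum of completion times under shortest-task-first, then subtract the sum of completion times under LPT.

SPT (increasing processing time): #129 #101 #115 #108 #122 #136.
#129: 0→7
#101: 7→17
#115: 17→28
#108: 28→40
#122: 40→57
#136: 57→75
Sum = 7+17+28+40+57+75 = 224.
LPT (decreasing processing time): #136 #122 #108 #115 #101 #129.
#136: 0→18
#122: 18→35
#108: 35→47
#115: 47→58
#101: 58→68
#129: 68→75
Sum = 18+35+47+58+68+75 = 301.
Difference = 224 − 301 = -77.

-77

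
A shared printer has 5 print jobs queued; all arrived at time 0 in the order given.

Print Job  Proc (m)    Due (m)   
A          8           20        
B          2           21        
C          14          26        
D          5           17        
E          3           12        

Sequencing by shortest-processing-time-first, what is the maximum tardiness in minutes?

SPT (increasing processing time): B E D A C.
B: 0→2, due 21, tardiness 0
E: 2→5, due 12, tardiness 0
D: 5→10, due 17, tardiness 0
A: 10→18, due 20, tardiness 0
C: 18→32, due 26, tardiness 6
Maximum = 6.

6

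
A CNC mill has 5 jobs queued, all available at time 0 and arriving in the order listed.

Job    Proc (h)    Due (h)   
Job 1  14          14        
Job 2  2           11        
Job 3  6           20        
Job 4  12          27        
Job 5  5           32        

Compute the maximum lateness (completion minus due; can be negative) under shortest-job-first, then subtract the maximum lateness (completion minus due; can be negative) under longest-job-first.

SPT (increasing processing time): Job 2 Job 5 Job 3 Job 4 Job 1.
Job 2: 0→2, due 11, lateness -9
Job 5: 2→7, due 32, lateness -25
Job 3: 7→13, due 20, lateness -7
Job 4: 13→25, due 27, lateness -2
Job 1: 25→39, due 14, lateness 25
Maximum = 25.
LPT (decreasing processing time): Job 1 Job 4 Job 3 Job 5 Job 2.
Job 1: 0→14, due 14, lateness 0
Job 4: 14→26, due 27, lateness -1
Job 3: 26→32, due 20, lateness 12
Job 5: 32→37, due 32, lateness 5
Job 2: 37→39, due 11, lateness 28
Maximum = 28.
Difference = 25 − 28 = -3.

-3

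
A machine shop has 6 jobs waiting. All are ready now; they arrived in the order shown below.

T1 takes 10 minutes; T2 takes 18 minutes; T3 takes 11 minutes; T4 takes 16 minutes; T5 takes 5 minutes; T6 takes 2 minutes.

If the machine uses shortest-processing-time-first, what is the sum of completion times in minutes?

SPT (increasing processing time): T6 T5 T1 T3 T4 T2.
T6: 0→2
T5: 2→7
T1: 7→17
T3: 17→28
T4: 28→44
T2: 44→62
Sum = 2+7+17+28+44+62 = 160.

160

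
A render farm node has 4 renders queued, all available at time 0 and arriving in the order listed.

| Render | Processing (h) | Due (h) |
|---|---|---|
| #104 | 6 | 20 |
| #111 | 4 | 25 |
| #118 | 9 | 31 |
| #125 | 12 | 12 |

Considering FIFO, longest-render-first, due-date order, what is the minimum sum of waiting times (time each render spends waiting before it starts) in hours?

FIFO (arrival order): #104 #111 #118 #125.
#104: waits 0, runs 0→6
#111: waits 6, runs 6→10
#118: waits 10, runs 10→19
#125: waits 19, runs 19→31
Sum = 0+6+10+19 = 35.
LPT (decreasing processing time): #125 #118 #104 #111.
#125: waits 0, runs 0→12
#118: waits 12, runs 12→21
#104: waits 21, runs 21→27
#111: waits 27, runs 27→31
Sum = 0+12+21+27 = 60.
EDD (increasing due date): #125 #104 #111 #118.
#125: waits 0, runs 0→12
#104: waits 12, runs 12→18
#111: waits 18, runs 18→22
#118: waits 22, runs 22→31
Sum = 0+12+18+22 = 52.
FIFO 35, LPT 60, EDD 52 → minimum 35.

35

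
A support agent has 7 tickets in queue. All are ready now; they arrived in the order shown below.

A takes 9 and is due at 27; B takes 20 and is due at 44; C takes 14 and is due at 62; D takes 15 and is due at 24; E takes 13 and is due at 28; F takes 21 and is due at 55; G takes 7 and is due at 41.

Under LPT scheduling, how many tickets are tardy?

LPT (decreasing processing time): F B D C E A G.
F: 0→21, due 55, tardiness 0
B: 21→41, due 44, tardiness 0
D: 41→56, due 24, tardiness 32
C: 56→70, due 62, tardiness 8
E: 70→83, due 28, tardiness 55
A: 83→92, due 27, tardiness 65
G: 92→99, due 41, tardiness 58
Late tickets: 5.

5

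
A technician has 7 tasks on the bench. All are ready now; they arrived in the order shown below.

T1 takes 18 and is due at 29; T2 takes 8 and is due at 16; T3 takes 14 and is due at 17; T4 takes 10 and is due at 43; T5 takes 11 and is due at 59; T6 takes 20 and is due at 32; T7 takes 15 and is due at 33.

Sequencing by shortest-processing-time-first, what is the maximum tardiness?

64

SPT (increasing processing time): T2 T4 T5 T3 T7 T1 T6.
T2: 0→8, due 16, tardiness 0
T4: 8→18, due 43, tardiness 0
T5: 18→29, due 59, tardiness 0
T3: 29→43, due 17, tardiness 26
T7: 43→58, due 33, tardiness 25
T1: 58→76, due 29, tardiness 47
T6: 76→96, due 32, tardiness 64
Maximum = 64.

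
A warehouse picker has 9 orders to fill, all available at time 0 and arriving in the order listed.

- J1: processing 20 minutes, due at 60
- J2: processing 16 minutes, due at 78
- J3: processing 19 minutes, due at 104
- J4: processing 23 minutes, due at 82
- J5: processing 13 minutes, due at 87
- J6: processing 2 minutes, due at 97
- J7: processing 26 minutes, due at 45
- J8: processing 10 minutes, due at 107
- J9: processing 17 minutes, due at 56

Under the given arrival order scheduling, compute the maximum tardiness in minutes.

FIFO (arrival order): J1 J2 J3 J4 J5 J6 J7 J8 J9.
J1: 0→20, due 60, tardiness 0
J2: 20→36, due 78, tardiness 0
J3: 36→55, due 104, tardiness 0
J4: 55→78, due 82, tardiness 0
J5: 78→91, due 87, tardiness 4
J6: 91→93, due 97, tardiness 0
J7: 93→119, due 45, tardiness 74
J8: 119→129, due 107, tardiness 22
J9: 129→146, due 56, tardiness 90
Maximum = 90.

90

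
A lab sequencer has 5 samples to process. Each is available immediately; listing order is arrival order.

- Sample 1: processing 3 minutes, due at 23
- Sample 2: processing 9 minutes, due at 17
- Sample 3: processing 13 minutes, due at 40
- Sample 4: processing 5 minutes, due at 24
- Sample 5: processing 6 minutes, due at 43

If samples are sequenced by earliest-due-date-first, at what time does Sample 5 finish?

36

EDD (increasing due date): Sample 2 Sample 1 Sample 4 Sample 3 Sample 5.
Sample 2: 0→9
Sample 1: 9→12
Sample 4: 12→17
Sample 3: 17→30
Sample 5: 30→36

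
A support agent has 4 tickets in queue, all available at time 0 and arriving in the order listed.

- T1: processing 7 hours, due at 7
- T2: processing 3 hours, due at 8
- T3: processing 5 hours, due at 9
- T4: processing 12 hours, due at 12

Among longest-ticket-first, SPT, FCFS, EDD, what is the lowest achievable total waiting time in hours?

LPT (decreasing processing time): T4 T1 T3 T2.
T4: waits 0, runs 0→12
T1: waits 12, runs 12→19
T3: waits 19, runs 19→24
T2: waits 24, runs 24→27
Sum = 0+12+19+24 = 55.
SPT (increasing processing time): T2 T3 T1 T4.
T2: waits 0, runs 0→3
T3: waits 3, runs 3→8
T1: waits 8, runs 8→15
T4: waits 15, runs 15→27
Sum = 0+3+8+15 = 26.
FIFO (arrival order): T1 T2 T3 T4.
T1: waits 0, runs 0→7
T2: waits 7, runs 7→10
T3: waits 10, runs 10→15
T4: waits 15, runs 15→27
Sum = 0+7+10+15 = 32.
EDD (increasing due date): T1 T2 T3 T4.
T1: waits 0, runs 0→7
T2: waits 7, runs 7→10
T3: waits 10, runs 10→15
T4: waits 15, runs 15→27
Sum = 0+7+10+15 = 32.
LPT 55, SPT 26, FIFO 32, EDD 32 → minimum 26.

26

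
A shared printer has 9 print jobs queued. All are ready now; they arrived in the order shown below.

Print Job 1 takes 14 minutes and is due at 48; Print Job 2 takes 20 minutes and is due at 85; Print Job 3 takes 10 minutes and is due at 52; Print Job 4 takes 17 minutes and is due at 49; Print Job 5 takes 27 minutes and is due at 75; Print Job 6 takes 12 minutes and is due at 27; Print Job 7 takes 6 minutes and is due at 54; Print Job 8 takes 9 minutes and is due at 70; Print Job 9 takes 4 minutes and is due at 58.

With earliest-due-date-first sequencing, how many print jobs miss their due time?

EDD (increasing due date): Print Job 6 Print Job 1 Print Job 4 Print Job 3 Print Job 7 Print Job 9 Print Job 8 Print Job 5 Print Job 2.
Print Job 6: 0→12, due 27, tardiness 0
Print Job 1: 12→26, due 48, tardiness 0
Print Job 4: 26→43, due 49, tardiness 0
Print Job 3: 43→53, due 52, tardiness 1
Print Job 7: 53→59, due 54, tardiness 5
Print Job 9: 59→63, due 58, tardiness 5
Print Job 8: 63→72, due 70, tardiness 2
Print Job 5: 72→99, due 75, tardiness 24
Print Job 2: 99→119, due 85, tardiness 34
Late print jobs: 6.

6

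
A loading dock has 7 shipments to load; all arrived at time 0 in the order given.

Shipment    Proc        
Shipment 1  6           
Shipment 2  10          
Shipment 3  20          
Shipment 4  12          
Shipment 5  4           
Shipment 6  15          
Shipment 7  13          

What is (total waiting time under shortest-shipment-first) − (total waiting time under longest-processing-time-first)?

-138

SPT (increasing processing time): Shipment 5 Shipment 1 Shipment 2 Shipment 4 Shipment 7 Shipment 6 Shipment 3.
Shipment 5: waits 0, runs 0→4
Shipment 1: waits 4, runs 4→10
Shipment 2: waits 10, runs 10→20
Shipment 4: waits 20, runs 20→32
Shipment 7: waits 32, runs 32→45
Shipment 6: waits 45, runs 45→60
Shipment 3: waits 60, runs 60→80
Sum = 0+4+10+20+32+45+60 = 171.
LPT (decreasing processing time): Shipment 3 Shipment 6 Shipment 7 Shipment 4 Shipment 2 Shipment 1 Shipment 5.
Shipment 3: waits 0, runs 0→20
Shipment 6: waits 20, runs 20→35
Shipment 7: waits 35, runs 35→48
Shipment 4: waits 48, runs 48→60
Shipment 2: waits 60, runs 60→70
Shipment 1: waits 70, runs 70→76
Shipment 5: waits 76, runs 76→80
Sum = 0+20+35+48+60+70+76 = 309.
Difference = 171 − 309 = -138.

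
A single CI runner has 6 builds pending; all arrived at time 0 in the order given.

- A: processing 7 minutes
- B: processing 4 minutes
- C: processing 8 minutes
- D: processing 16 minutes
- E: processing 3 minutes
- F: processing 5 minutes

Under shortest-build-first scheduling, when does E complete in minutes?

SPT (increasing processing time): E B F A C D.
E: 0→3

3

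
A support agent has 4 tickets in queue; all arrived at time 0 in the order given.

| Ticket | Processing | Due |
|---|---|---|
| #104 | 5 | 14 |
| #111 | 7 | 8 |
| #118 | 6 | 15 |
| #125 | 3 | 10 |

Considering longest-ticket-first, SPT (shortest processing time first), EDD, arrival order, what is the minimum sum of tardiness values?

LPT (decreasing processing time): #111 #118 #104 #125.
#111: 0→7, due 8, tardiness 0
#118: 7→13, due 15, tardiness 0
#104: 13→18, due 14, tardiness 4
#125: 18→21, due 10, tardiness 11
Sum = 0+0+4+11 = 15.
SPT (increasing processing time): #125 #104 #118 #111.
#125: 0→3, due 10, tardiness 0
#104: 3→8, due 14, tardiness 0
#118: 8→14, due 15, tardiness 0
#111: 14→21, due 8, tardiness 13
Sum = 0+0+0+13 = 13.
EDD (increasing due date): #111 #125 #104 #118.
#111: 0→7, due 8, tardiness 0
#125: 7→10, due 10, tardiness 0
#104: 10→15, due 14, tardiness 1
#118: 15→21, due 15, tardiness 6
Sum = 0+0+1+6 = 7.
FIFO (arrival order): #104 #111 #118 #125.
#104: 0→5, due 14, tardiness 0
#111: 5→12, due 8, tardiness 4
#118: 12→18, due 15, tardiness 3
#125: 18→21, due 10, tardiness 11
Sum = 0+4+3+11 = 18.
LPT 15, SPT 13, EDD 7, FIFO 18 → minimum 7.

7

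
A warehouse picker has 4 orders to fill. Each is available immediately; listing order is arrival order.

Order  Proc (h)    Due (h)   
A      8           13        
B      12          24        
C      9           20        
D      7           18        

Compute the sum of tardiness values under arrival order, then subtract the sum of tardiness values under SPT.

9

FIFO (arrival order): A B C D.
A: 0→8, due 13, tardiness 0
B: 8→20, due 24, tardiness 0
C: 20→29, due 20, tardiness 9
D: 29→36, due 18, tardiness 18
Sum = 0+0+9+18 = 27.
SPT (increasing processing time): D A C B.
D: 0→7, due 18, tardiness 0
A: 7→15, due 13, tardiness 2
C: 15→24, due 20, tardiness 4
B: 24→36, due 24, tardiness 12
Sum = 0+2+4+12 = 18.
Difference = 27 − 18 = 9.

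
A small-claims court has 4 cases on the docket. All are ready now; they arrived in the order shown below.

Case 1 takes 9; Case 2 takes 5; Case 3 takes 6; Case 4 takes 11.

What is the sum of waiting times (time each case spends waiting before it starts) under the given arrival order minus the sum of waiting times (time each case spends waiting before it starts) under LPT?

FIFO (arrival order): Case 1 Case 2 Case 3 Case 4.
Case 1: waits 0, runs 0→9
Case 2: waits 9, runs 9→14
Case 3: waits 14, runs 14→20
Case 4: waits 20, runs 20→31
Sum = 0+9+14+20 = 43.
LPT (decreasing processing time): Case 4 Case 1 Case 3 Case 2.
Case 4: waits 0, runs 0→11
Case 1: waits 11, runs 11→20
Case 3: waits 20, runs 20→26
Case 2: waits 26, runs 26→31
Sum = 0+11+20+26 = 57.
Difference = 43 − 57 = -14.

-14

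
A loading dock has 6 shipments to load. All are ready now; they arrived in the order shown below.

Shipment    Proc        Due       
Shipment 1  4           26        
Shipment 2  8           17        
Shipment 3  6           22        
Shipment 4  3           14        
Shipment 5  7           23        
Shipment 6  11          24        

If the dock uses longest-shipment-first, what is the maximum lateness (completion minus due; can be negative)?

25

LPT (decreasing processing time): Shipment 6 Shipment 2 Shipment 5 Shipment 3 Shipment 1 Shipment 4.
Shipment 6: 0→11, due 24, lateness -13
Shipment 2: 11→19, due 17, lateness 2
Shipment 5: 19→26, due 23, lateness 3
Shipment 3: 26→32, due 22, lateness 10
Shipment 1: 32→36, due 26, lateness 10
Shipment 4: 36→39, due 14, lateness 25
Maximum = 25.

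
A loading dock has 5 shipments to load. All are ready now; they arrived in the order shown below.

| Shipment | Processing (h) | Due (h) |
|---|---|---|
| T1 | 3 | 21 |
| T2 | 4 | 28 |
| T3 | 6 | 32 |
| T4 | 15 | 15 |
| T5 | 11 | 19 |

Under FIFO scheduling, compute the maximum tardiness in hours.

20

FIFO (arrival order): T1 T2 T3 T4 T5.
T1: 0→3, due 21, tardiness 0
T2: 3→7, due 28, tardiness 0
T3: 7→13, due 32, tardiness 0
T4: 13→28, due 15, tardiness 13
T5: 28→39, due 19, tardiness 20
Maximum = 20.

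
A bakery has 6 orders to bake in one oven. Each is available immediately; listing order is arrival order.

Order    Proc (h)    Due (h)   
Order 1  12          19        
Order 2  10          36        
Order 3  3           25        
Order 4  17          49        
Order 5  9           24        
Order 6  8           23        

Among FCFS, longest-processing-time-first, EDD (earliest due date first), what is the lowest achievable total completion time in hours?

FIFO (arrival order): Order 1 Order 2 Order 3 Order 4 Order 5 Order 6.
Order 1: 0→12
Order 2: 12→22
Order 3: 22→25
Order 4: 25→42
Order 5: 42→51
Order 6: 51→59
Sum = 12+22+25+42+51+59 = 211.
LPT (decreasing processing time): Order 4 Order 1 Order 2 Order 5 Order 6 Order 3.
Order 4: 0→17
Order 1: 17→29
Order 2: 29→39
Order 5: 39→48
Order 6: 48→56
Order 3: 56→59
Sum = 17+29+39+48+56+59 = 248.
EDD (increasing due date): Order 1 Order 6 Order 5 Order 3 Order 2 Order 4.
Order 1: 0→12
Order 6: 12→20
Order 5: 20→29
Order 3: 29→32
Order 2: 32→42
Order 4: 42→59
Sum = 12+20+29+32+42+59 = 194.
FIFO 211, LPT 248, EDD 194 → minimum 194.

194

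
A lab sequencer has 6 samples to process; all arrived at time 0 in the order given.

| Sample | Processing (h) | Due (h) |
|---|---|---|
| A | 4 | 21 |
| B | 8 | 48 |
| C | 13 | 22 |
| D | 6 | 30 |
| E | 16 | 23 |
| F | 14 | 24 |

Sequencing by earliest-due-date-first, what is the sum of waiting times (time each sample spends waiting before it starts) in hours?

154

EDD (increasing due date): A C E F D B.
A: waits 0, runs 0→4
C: waits 4, runs 4→17
E: waits 17, runs 17→33
F: waits 33, runs 33→47
D: waits 47, runs 47→53
B: waits 53, runs 53→61
Sum = 0+4+17+33+47+53 = 154.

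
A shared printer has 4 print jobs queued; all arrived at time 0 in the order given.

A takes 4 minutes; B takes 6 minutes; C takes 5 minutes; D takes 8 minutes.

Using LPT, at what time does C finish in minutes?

19

LPT (decreasing processing time): D B C A.
D: 0→8
B: 8→14
C: 14→19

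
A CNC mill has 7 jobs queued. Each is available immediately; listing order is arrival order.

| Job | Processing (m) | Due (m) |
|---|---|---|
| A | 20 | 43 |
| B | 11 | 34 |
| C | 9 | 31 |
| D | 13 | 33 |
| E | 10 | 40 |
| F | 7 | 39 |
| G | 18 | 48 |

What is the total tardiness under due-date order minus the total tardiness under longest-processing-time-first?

EDD (increasing due date): C D B F E A G.
C: 0→9, due 31, tardiness 0
D: 9→22, due 33, tardiness 0
B: 22→33, due 34, tardiness 0
F: 33→40, due 39, tardiness 1
E: 40→50, due 40, tardiness 10
A: 50→70, due 43, tardiness 27
G: 70→88, due 48, tardiness 40
Sum = 0+0+0+1+10+27+40 = 78.
LPT (decreasing processing time): A G D B E C F.
A: 0→20, due 43, tardiness 0
G: 20→38, due 48, tardiness 0
D: 38→51, due 33, tardiness 18
B: 51→62, due 34, tardiness 28
E: 62→72, due 40, tardiness 32
C: 72→81, due 31, tardiness 50
F: 81→88, due 39, tardiness 49
Sum = 0+0+18+28+32+50+49 = 177.
Difference = 78 − 177 = -99.

-99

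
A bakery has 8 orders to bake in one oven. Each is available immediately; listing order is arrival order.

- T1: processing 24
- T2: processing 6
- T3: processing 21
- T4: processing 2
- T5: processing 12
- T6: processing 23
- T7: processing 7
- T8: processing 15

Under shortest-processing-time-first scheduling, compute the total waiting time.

243

SPT (increasing processing time): T4 T2 T7 T5 T8 T3 T6 T1.
T4: waits 0, runs 0→2
T2: waits 2, runs 2→8
T7: waits 8, runs 8→15
T5: waits 15, runs 15→27
T8: waits 27, runs 27→42
T3: waits 42, runs 42→63
T6: waits 63, runs 63→86
T1: waits 86, runs 86→110
Sum = 0+2+8+15+27+42+63+86 = 243.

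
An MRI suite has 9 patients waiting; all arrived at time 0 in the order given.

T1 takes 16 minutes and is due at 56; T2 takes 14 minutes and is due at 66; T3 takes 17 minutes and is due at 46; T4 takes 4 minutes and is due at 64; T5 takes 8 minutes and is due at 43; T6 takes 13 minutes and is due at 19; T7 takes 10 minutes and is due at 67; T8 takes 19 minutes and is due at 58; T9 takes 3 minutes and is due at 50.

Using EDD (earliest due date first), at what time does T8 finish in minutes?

76

EDD (increasing due date): T6 T5 T3 T9 T1 T8 T4 T2 T7.
T6: 0→13
T5: 13→21
T3: 21→38
T9: 38→41
T1: 41→57
T8: 57→76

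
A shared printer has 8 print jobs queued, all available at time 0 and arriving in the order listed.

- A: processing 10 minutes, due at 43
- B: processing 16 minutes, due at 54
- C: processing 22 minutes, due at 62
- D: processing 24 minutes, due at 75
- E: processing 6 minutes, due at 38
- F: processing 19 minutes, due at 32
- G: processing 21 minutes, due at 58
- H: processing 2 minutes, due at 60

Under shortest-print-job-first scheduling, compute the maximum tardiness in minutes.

SPT (increasing processing time): H E A B F G C D.
H: 0→2, due 60, tardiness 0
E: 2→8, due 38, tardiness 0
A: 8→18, due 43, tardiness 0
B: 18→34, due 54, tardiness 0
F: 34→53, due 32, tardiness 21
G: 53→74, due 58, tardiness 16
C: 74→96, due 62, tardiness 34
D: 96→120, due 75, tardiness 45
Maximum = 45.

45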